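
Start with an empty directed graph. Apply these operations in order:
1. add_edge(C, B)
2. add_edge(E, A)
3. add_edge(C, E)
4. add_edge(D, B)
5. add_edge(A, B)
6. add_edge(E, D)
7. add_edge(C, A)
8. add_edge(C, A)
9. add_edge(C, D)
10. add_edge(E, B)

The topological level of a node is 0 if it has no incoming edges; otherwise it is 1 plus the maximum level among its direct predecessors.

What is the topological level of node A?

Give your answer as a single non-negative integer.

Op 1: add_edge(C, B). Edges now: 1
Op 2: add_edge(E, A). Edges now: 2
Op 3: add_edge(C, E). Edges now: 3
Op 4: add_edge(D, B). Edges now: 4
Op 5: add_edge(A, B). Edges now: 5
Op 6: add_edge(E, D). Edges now: 6
Op 7: add_edge(C, A). Edges now: 7
Op 8: add_edge(C, A) (duplicate, no change). Edges now: 7
Op 9: add_edge(C, D). Edges now: 8
Op 10: add_edge(E, B). Edges now: 9
Compute levels (Kahn BFS):
  sources (in-degree 0): C
  process C: level=0
    C->A: in-degree(A)=1, level(A)>=1
    C->B: in-degree(B)=3, level(B)>=1
    C->D: in-degree(D)=1, level(D)>=1
    C->E: in-degree(E)=0, level(E)=1, enqueue
  process E: level=1
    E->A: in-degree(A)=0, level(A)=2, enqueue
    E->B: in-degree(B)=2, level(B)>=2
    E->D: in-degree(D)=0, level(D)=2, enqueue
  process A: level=2
    A->B: in-degree(B)=1, level(B)>=3
  process D: level=2
    D->B: in-degree(B)=0, level(B)=3, enqueue
  process B: level=3
All levels: A:2, B:3, C:0, D:2, E:1
level(A) = 2

Answer: 2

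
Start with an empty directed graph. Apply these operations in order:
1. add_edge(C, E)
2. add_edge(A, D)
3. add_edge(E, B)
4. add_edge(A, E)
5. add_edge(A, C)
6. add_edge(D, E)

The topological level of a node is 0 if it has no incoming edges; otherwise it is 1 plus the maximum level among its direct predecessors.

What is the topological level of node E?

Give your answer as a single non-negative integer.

Answer: 2

Derivation:
Op 1: add_edge(C, E). Edges now: 1
Op 2: add_edge(A, D). Edges now: 2
Op 3: add_edge(E, B). Edges now: 3
Op 4: add_edge(A, E). Edges now: 4
Op 5: add_edge(A, C). Edges now: 5
Op 6: add_edge(D, E). Edges now: 6
Compute levels (Kahn BFS):
  sources (in-degree 0): A
  process A: level=0
    A->C: in-degree(C)=0, level(C)=1, enqueue
    A->D: in-degree(D)=0, level(D)=1, enqueue
    A->E: in-degree(E)=2, level(E)>=1
  process C: level=1
    C->E: in-degree(E)=1, level(E)>=2
  process D: level=1
    D->E: in-degree(E)=0, level(E)=2, enqueue
  process E: level=2
    E->B: in-degree(B)=0, level(B)=3, enqueue
  process B: level=3
All levels: A:0, B:3, C:1, D:1, E:2
level(E) = 2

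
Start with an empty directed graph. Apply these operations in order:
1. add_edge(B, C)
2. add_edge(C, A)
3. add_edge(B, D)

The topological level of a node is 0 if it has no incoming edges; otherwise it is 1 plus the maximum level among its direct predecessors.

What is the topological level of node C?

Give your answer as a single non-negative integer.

Op 1: add_edge(B, C). Edges now: 1
Op 2: add_edge(C, A). Edges now: 2
Op 3: add_edge(B, D). Edges now: 3
Compute levels (Kahn BFS):
  sources (in-degree 0): B
  process B: level=0
    B->C: in-degree(C)=0, level(C)=1, enqueue
    B->D: in-degree(D)=0, level(D)=1, enqueue
  process C: level=1
    C->A: in-degree(A)=0, level(A)=2, enqueue
  process D: level=1
  process A: level=2
All levels: A:2, B:0, C:1, D:1
level(C) = 1

Answer: 1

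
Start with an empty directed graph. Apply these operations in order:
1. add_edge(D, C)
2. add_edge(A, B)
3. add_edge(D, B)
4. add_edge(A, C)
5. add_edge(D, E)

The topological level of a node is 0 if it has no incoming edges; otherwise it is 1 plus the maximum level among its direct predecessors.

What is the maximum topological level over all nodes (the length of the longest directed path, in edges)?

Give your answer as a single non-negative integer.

Answer: 1

Derivation:
Op 1: add_edge(D, C). Edges now: 1
Op 2: add_edge(A, B). Edges now: 2
Op 3: add_edge(D, B). Edges now: 3
Op 4: add_edge(A, C). Edges now: 4
Op 5: add_edge(D, E). Edges now: 5
Compute levels (Kahn BFS):
  sources (in-degree 0): A, D
  process A: level=0
    A->B: in-degree(B)=1, level(B)>=1
    A->C: in-degree(C)=1, level(C)>=1
  process D: level=0
    D->B: in-degree(B)=0, level(B)=1, enqueue
    D->C: in-degree(C)=0, level(C)=1, enqueue
    D->E: in-degree(E)=0, level(E)=1, enqueue
  process B: level=1
  process C: level=1
  process E: level=1
All levels: A:0, B:1, C:1, D:0, E:1
max level = 1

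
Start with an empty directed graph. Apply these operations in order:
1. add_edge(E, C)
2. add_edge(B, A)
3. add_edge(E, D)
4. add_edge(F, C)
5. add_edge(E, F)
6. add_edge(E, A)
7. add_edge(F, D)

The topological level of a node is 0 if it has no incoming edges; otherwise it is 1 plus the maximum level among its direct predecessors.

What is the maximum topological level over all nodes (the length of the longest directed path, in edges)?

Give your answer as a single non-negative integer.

Answer: 2

Derivation:
Op 1: add_edge(E, C). Edges now: 1
Op 2: add_edge(B, A). Edges now: 2
Op 3: add_edge(E, D). Edges now: 3
Op 4: add_edge(F, C). Edges now: 4
Op 5: add_edge(E, F). Edges now: 5
Op 6: add_edge(E, A). Edges now: 6
Op 7: add_edge(F, D). Edges now: 7
Compute levels (Kahn BFS):
  sources (in-degree 0): B, E
  process B: level=0
    B->A: in-degree(A)=1, level(A)>=1
  process E: level=0
    E->A: in-degree(A)=0, level(A)=1, enqueue
    E->C: in-degree(C)=1, level(C)>=1
    E->D: in-degree(D)=1, level(D)>=1
    E->F: in-degree(F)=0, level(F)=1, enqueue
  process A: level=1
  process F: level=1
    F->C: in-degree(C)=0, level(C)=2, enqueue
    F->D: in-degree(D)=0, level(D)=2, enqueue
  process C: level=2
  process D: level=2
All levels: A:1, B:0, C:2, D:2, E:0, F:1
max level = 2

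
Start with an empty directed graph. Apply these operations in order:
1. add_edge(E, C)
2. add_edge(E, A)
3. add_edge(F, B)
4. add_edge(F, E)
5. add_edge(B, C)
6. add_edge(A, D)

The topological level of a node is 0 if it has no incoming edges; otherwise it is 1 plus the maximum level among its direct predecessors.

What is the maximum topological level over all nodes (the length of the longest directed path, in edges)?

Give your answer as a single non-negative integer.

Answer: 3

Derivation:
Op 1: add_edge(E, C). Edges now: 1
Op 2: add_edge(E, A). Edges now: 2
Op 3: add_edge(F, B). Edges now: 3
Op 4: add_edge(F, E). Edges now: 4
Op 5: add_edge(B, C). Edges now: 5
Op 6: add_edge(A, D). Edges now: 6
Compute levels (Kahn BFS):
  sources (in-degree 0): F
  process F: level=0
    F->B: in-degree(B)=0, level(B)=1, enqueue
    F->E: in-degree(E)=0, level(E)=1, enqueue
  process B: level=1
    B->C: in-degree(C)=1, level(C)>=2
  process E: level=1
    E->A: in-degree(A)=0, level(A)=2, enqueue
    E->C: in-degree(C)=0, level(C)=2, enqueue
  process A: level=2
    A->D: in-degree(D)=0, level(D)=3, enqueue
  process C: level=2
  process D: level=3
All levels: A:2, B:1, C:2, D:3, E:1, F:0
max level = 3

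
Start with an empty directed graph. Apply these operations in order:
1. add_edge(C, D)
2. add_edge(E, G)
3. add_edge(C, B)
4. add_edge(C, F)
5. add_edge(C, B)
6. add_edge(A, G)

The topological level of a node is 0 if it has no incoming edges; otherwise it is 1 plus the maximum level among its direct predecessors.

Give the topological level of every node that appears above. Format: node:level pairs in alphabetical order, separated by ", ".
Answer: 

Answer: A:0, B:1, C:0, D:1, E:0, F:1, G:1

Derivation:
Op 1: add_edge(C, D). Edges now: 1
Op 2: add_edge(E, G). Edges now: 2
Op 3: add_edge(C, B). Edges now: 3
Op 4: add_edge(C, F). Edges now: 4
Op 5: add_edge(C, B) (duplicate, no change). Edges now: 4
Op 6: add_edge(A, G). Edges now: 5
Compute levels (Kahn BFS):
  sources (in-degree 0): A, C, E
  process A: level=0
    A->G: in-degree(G)=1, level(G)>=1
  process C: level=0
    C->B: in-degree(B)=0, level(B)=1, enqueue
    C->D: in-degree(D)=0, level(D)=1, enqueue
    C->F: in-degree(F)=0, level(F)=1, enqueue
  process E: level=0
    E->G: in-degree(G)=0, level(G)=1, enqueue
  process B: level=1
  process D: level=1
  process F: level=1
  process G: level=1
All levels: A:0, B:1, C:0, D:1, E:0, F:1, G:1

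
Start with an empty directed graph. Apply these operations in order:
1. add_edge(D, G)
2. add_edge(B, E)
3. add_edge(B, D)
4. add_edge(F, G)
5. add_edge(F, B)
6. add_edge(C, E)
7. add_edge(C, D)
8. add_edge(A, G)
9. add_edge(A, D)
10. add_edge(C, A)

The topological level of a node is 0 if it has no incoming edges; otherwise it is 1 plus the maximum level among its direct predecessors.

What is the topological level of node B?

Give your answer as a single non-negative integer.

Answer: 1

Derivation:
Op 1: add_edge(D, G). Edges now: 1
Op 2: add_edge(B, E). Edges now: 2
Op 3: add_edge(B, D). Edges now: 3
Op 4: add_edge(F, G). Edges now: 4
Op 5: add_edge(F, B). Edges now: 5
Op 6: add_edge(C, E). Edges now: 6
Op 7: add_edge(C, D). Edges now: 7
Op 8: add_edge(A, G). Edges now: 8
Op 9: add_edge(A, D). Edges now: 9
Op 10: add_edge(C, A). Edges now: 10
Compute levels (Kahn BFS):
  sources (in-degree 0): C, F
  process C: level=0
    C->A: in-degree(A)=0, level(A)=1, enqueue
    C->D: in-degree(D)=2, level(D)>=1
    C->E: in-degree(E)=1, level(E)>=1
  process F: level=0
    F->B: in-degree(B)=0, level(B)=1, enqueue
    F->G: in-degree(G)=2, level(G)>=1
  process A: level=1
    A->D: in-degree(D)=1, level(D)>=2
    A->G: in-degree(G)=1, level(G)>=2
  process B: level=1
    B->D: in-degree(D)=0, level(D)=2, enqueue
    B->E: in-degree(E)=0, level(E)=2, enqueue
  process D: level=2
    D->G: in-degree(G)=0, level(G)=3, enqueue
  process E: level=2
  process G: level=3
All levels: A:1, B:1, C:0, D:2, E:2, F:0, G:3
level(B) = 1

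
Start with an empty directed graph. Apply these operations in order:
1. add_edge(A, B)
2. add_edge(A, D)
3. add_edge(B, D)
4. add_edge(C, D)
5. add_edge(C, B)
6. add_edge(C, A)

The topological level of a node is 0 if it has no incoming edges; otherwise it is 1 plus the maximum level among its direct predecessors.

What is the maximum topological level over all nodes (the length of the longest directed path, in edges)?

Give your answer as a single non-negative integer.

Answer: 3

Derivation:
Op 1: add_edge(A, B). Edges now: 1
Op 2: add_edge(A, D). Edges now: 2
Op 3: add_edge(B, D). Edges now: 3
Op 4: add_edge(C, D). Edges now: 4
Op 5: add_edge(C, B). Edges now: 5
Op 6: add_edge(C, A). Edges now: 6
Compute levels (Kahn BFS):
  sources (in-degree 0): C
  process C: level=0
    C->A: in-degree(A)=0, level(A)=1, enqueue
    C->B: in-degree(B)=1, level(B)>=1
    C->D: in-degree(D)=2, level(D)>=1
  process A: level=1
    A->B: in-degree(B)=0, level(B)=2, enqueue
    A->D: in-degree(D)=1, level(D)>=2
  process B: level=2
    B->D: in-degree(D)=0, level(D)=3, enqueue
  process D: level=3
All levels: A:1, B:2, C:0, D:3
max level = 3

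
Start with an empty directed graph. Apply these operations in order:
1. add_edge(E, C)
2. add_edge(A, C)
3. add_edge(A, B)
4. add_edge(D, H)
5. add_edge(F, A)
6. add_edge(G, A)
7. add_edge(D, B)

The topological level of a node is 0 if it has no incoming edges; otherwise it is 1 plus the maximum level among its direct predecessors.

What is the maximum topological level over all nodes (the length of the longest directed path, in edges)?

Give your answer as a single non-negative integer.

Answer: 2

Derivation:
Op 1: add_edge(E, C). Edges now: 1
Op 2: add_edge(A, C). Edges now: 2
Op 3: add_edge(A, B). Edges now: 3
Op 4: add_edge(D, H). Edges now: 4
Op 5: add_edge(F, A). Edges now: 5
Op 6: add_edge(G, A). Edges now: 6
Op 7: add_edge(D, B). Edges now: 7
Compute levels (Kahn BFS):
  sources (in-degree 0): D, E, F, G
  process D: level=0
    D->B: in-degree(B)=1, level(B)>=1
    D->H: in-degree(H)=0, level(H)=1, enqueue
  process E: level=0
    E->C: in-degree(C)=1, level(C)>=1
  process F: level=0
    F->A: in-degree(A)=1, level(A)>=1
  process G: level=0
    G->A: in-degree(A)=0, level(A)=1, enqueue
  process H: level=1
  process A: level=1
    A->B: in-degree(B)=0, level(B)=2, enqueue
    A->C: in-degree(C)=0, level(C)=2, enqueue
  process B: level=2
  process C: level=2
All levels: A:1, B:2, C:2, D:0, E:0, F:0, G:0, H:1
max level = 2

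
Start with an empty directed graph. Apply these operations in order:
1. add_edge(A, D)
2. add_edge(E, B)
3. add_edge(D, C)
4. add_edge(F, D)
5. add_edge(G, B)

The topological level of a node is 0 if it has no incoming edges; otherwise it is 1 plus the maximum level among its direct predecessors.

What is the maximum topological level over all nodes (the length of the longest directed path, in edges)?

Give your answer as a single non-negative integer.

Op 1: add_edge(A, D). Edges now: 1
Op 2: add_edge(E, B). Edges now: 2
Op 3: add_edge(D, C). Edges now: 3
Op 4: add_edge(F, D). Edges now: 4
Op 5: add_edge(G, B). Edges now: 5
Compute levels (Kahn BFS):
  sources (in-degree 0): A, E, F, G
  process A: level=0
    A->D: in-degree(D)=1, level(D)>=1
  process E: level=0
    E->B: in-degree(B)=1, level(B)>=1
  process F: level=0
    F->D: in-degree(D)=0, level(D)=1, enqueue
  process G: level=0
    G->B: in-degree(B)=0, level(B)=1, enqueue
  process D: level=1
    D->C: in-degree(C)=0, level(C)=2, enqueue
  process B: level=1
  process C: level=2
All levels: A:0, B:1, C:2, D:1, E:0, F:0, G:0
max level = 2

Answer: 2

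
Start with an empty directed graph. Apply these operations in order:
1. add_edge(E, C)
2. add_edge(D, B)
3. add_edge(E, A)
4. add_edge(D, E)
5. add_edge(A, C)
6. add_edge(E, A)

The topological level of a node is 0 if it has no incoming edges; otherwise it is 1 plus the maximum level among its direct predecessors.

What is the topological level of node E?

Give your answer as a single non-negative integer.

Op 1: add_edge(E, C). Edges now: 1
Op 2: add_edge(D, B). Edges now: 2
Op 3: add_edge(E, A). Edges now: 3
Op 4: add_edge(D, E). Edges now: 4
Op 5: add_edge(A, C). Edges now: 5
Op 6: add_edge(E, A) (duplicate, no change). Edges now: 5
Compute levels (Kahn BFS):
  sources (in-degree 0): D
  process D: level=0
    D->B: in-degree(B)=0, level(B)=1, enqueue
    D->E: in-degree(E)=0, level(E)=1, enqueue
  process B: level=1
  process E: level=1
    E->A: in-degree(A)=0, level(A)=2, enqueue
    E->C: in-degree(C)=1, level(C)>=2
  process A: level=2
    A->C: in-degree(C)=0, level(C)=3, enqueue
  process C: level=3
All levels: A:2, B:1, C:3, D:0, E:1
level(E) = 1

Answer: 1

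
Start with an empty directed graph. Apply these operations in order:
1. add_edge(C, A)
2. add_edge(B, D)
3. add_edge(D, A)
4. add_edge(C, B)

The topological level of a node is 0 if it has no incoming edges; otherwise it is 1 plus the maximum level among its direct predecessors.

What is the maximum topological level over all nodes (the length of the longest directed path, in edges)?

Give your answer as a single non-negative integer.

Answer: 3

Derivation:
Op 1: add_edge(C, A). Edges now: 1
Op 2: add_edge(B, D). Edges now: 2
Op 3: add_edge(D, A). Edges now: 3
Op 4: add_edge(C, B). Edges now: 4
Compute levels (Kahn BFS):
  sources (in-degree 0): C
  process C: level=0
    C->A: in-degree(A)=1, level(A)>=1
    C->B: in-degree(B)=0, level(B)=1, enqueue
  process B: level=1
    B->D: in-degree(D)=0, level(D)=2, enqueue
  process D: level=2
    D->A: in-degree(A)=0, level(A)=3, enqueue
  process A: level=3
All levels: A:3, B:1, C:0, D:2
max level = 3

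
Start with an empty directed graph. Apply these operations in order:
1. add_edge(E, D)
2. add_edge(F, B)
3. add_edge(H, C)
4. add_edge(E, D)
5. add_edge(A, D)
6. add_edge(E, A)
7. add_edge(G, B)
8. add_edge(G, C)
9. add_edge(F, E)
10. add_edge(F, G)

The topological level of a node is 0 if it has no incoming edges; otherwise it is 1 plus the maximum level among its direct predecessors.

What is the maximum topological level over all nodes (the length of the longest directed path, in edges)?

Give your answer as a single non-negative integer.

Op 1: add_edge(E, D). Edges now: 1
Op 2: add_edge(F, B). Edges now: 2
Op 3: add_edge(H, C). Edges now: 3
Op 4: add_edge(E, D) (duplicate, no change). Edges now: 3
Op 5: add_edge(A, D). Edges now: 4
Op 6: add_edge(E, A). Edges now: 5
Op 7: add_edge(G, B). Edges now: 6
Op 8: add_edge(G, C). Edges now: 7
Op 9: add_edge(F, E). Edges now: 8
Op 10: add_edge(F, G). Edges now: 9
Compute levels (Kahn BFS):
  sources (in-degree 0): F, H
  process F: level=0
    F->B: in-degree(B)=1, level(B)>=1
    F->E: in-degree(E)=0, level(E)=1, enqueue
    F->G: in-degree(G)=0, level(G)=1, enqueue
  process H: level=0
    H->C: in-degree(C)=1, level(C)>=1
  process E: level=1
    E->A: in-degree(A)=0, level(A)=2, enqueue
    E->D: in-degree(D)=1, level(D)>=2
  process G: level=1
    G->B: in-degree(B)=0, level(B)=2, enqueue
    G->C: in-degree(C)=0, level(C)=2, enqueue
  process A: level=2
    A->D: in-degree(D)=0, level(D)=3, enqueue
  process B: level=2
  process C: level=2
  process D: level=3
All levels: A:2, B:2, C:2, D:3, E:1, F:0, G:1, H:0
max level = 3

Answer: 3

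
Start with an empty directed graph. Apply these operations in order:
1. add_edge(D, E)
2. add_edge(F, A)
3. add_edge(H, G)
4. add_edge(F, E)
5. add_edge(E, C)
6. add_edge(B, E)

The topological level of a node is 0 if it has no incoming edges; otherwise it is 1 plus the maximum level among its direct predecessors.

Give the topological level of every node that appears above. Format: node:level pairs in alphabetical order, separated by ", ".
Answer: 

Op 1: add_edge(D, E). Edges now: 1
Op 2: add_edge(F, A). Edges now: 2
Op 3: add_edge(H, G). Edges now: 3
Op 4: add_edge(F, E). Edges now: 4
Op 5: add_edge(E, C). Edges now: 5
Op 6: add_edge(B, E). Edges now: 6
Compute levels (Kahn BFS):
  sources (in-degree 0): B, D, F, H
  process B: level=0
    B->E: in-degree(E)=2, level(E)>=1
  process D: level=0
    D->E: in-degree(E)=1, level(E)>=1
  process F: level=0
    F->A: in-degree(A)=0, level(A)=1, enqueue
    F->E: in-degree(E)=0, level(E)=1, enqueue
  process H: level=0
    H->G: in-degree(G)=0, level(G)=1, enqueue
  process A: level=1
  process E: level=1
    E->C: in-degree(C)=0, level(C)=2, enqueue
  process G: level=1
  process C: level=2
All levels: A:1, B:0, C:2, D:0, E:1, F:0, G:1, H:0

Answer: A:1, B:0, C:2, D:0, E:1, F:0, G:1, H:0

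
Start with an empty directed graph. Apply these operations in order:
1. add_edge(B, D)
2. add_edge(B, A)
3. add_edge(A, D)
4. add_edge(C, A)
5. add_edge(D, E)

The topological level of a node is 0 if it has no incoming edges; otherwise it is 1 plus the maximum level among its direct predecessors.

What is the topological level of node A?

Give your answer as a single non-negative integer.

Op 1: add_edge(B, D). Edges now: 1
Op 2: add_edge(B, A). Edges now: 2
Op 3: add_edge(A, D). Edges now: 3
Op 4: add_edge(C, A). Edges now: 4
Op 5: add_edge(D, E). Edges now: 5
Compute levels (Kahn BFS):
  sources (in-degree 0): B, C
  process B: level=0
    B->A: in-degree(A)=1, level(A)>=1
    B->D: in-degree(D)=1, level(D)>=1
  process C: level=0
    C->A: in-degree(A)=0, level(A)=1, enqueue
  process A: level=1
    A->D: in-degree(D)=0, level(D)=2, enqueue
  process D: level=2
    D->E: in-degree(E)=0, level(E)=3, enqueue
  process E: level=3
All levels: A:1, B:0, C:0, D:2, E:3
level(A) = 1

Answer: 1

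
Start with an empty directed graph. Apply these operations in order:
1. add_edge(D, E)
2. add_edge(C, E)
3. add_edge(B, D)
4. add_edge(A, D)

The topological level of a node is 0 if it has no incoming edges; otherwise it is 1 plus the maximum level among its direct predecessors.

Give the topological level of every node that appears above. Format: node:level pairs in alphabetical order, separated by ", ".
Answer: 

Op 1: add_edge(D, E). Edges now: 1
Op 2: add_edge(C, E). Edges now: 2
Op 3: add_edge(B, D). Edges now: 3
Op 4: add_edge(A, D). Edges now: 4
Compute levels (Kahn BFS):
  sources (in-degree 0): A, B, C
  process A: level=0
    A->D: in-degree(D)=1, level(D)>=1
  process B: level=0
    B->D: in-degree(D)=0, level(D)=1, enqueue
  process C: level=0
    C->E: in-degree(E)=1, level(E)>=1
  process D: level=1
    D->E: in-degree(E)=0, level(E)=2, enqueue
  process E: level=2
All levels: A:0, B:0, C:0, D:1, E:2

Answer: A:0, B:0, C:0, D:1, E:2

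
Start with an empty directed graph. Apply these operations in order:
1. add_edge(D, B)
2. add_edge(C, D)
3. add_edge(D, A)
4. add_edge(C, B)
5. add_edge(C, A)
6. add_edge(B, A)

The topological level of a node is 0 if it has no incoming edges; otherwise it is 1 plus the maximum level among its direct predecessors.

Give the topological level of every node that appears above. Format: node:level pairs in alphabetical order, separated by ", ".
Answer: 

Op 1: add_edge(D, B). Edges now: 1
Op 2: add_edge(C, D). Edges now: 2
Op 3: add_edge(D, A). Edges now: 3
Op 4: add_edge(C, B). Edges now: 4
Op 5: add_edge(C, A). Edges now: 5
Op 6: add_edge(B, A). Edges now: 6
Compute levels (Kahn BFS):
  sources (in-degree 0): C
  process C: level=0
    C->A: in-degree(A)=2, level(A)>=1
    C->B: in-degree(B)=1, level(B)>=1
    C->D: in-degree(D)=0, level(D)=1, enqueue
  process D: level=1
    D->A: in-degree(A)=1, level(A)>=2
    D->B: in-degree(B)=0, level(B)=2, enqueue
  process B: level=2
    B->A: in-degree(A)=0, level(A)=3, enqueue
  process A: level=3
All levels: A:3, B:2, C:0, D:1

Answer: A:3, B:2, C:0, D:1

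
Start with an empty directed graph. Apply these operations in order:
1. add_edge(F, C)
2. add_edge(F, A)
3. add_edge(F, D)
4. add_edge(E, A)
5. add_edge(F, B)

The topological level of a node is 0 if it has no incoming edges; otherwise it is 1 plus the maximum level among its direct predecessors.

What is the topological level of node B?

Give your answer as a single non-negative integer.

Answer: 1

Derivation:
Op 1: add_edge(F, C). Edges now: 1
Op 2: add_edge(F, A). Edges now: 2
Op 3: add_edge(F, D). Edges now: 3
Op 4: add_edge(E, A). Edges now: 4
Op 5: add_edge(F, B). Edges now: 5
Compute levels (Kahn BFS):
  sources (in-degree 0): E, F
  process E: level=0
    E->A: in-degree(A)=1, level(A)>=1
  process F: level=0
    F->A: in-degree(A)=0, level(A)=1, enqueue
    F->B: in-degree(B)=0, level(B)=1, enqueue
    F->C: in-degree(C)=0, level(C)=1, enqueue
    F->D: in-degree(D)=0, level(D)=1, enqueue
  process A: level=1
  process B: level=1
  process C: level=1
  process D: level=1
All levels: A:1, B:1, C:1, D:1, E:0, F:0
level(B) = 1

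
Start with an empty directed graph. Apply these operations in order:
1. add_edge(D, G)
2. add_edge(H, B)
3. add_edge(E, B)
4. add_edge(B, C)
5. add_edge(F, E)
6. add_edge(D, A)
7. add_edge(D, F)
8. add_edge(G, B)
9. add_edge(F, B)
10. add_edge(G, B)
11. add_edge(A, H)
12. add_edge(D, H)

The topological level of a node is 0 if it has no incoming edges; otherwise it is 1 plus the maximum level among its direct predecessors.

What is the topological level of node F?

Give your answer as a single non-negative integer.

Answer: 1

Derivation:
Op 1: add_edge(D, G). Edges now: 1
Op 2: add_edge(H, B). Edges now: 2
Op 3: add_edge(E, B). Edges now: 3
Op 4: add_edge(B, C). Edges now: 4
Op 5: add_edge(F, E). Edges now: 5
Op 6: add_edge(D, A). Edges now: 6
Op 7: add_edge(D, F). Edges now: 7
Op 8: add_edge(G, B). Edges now: 8
Op 9: add_edge(F, B). Edges now: 9
Op 10: add_edge(G, B) (duplicate, no change). Edges now: 9
Op 11: add_edge(A, H). Edges now: 10
Op 12: add_edge(D, H). Edges now: 11
Compute levels (Kahn BFS):
  sources (in-degree 0): D
  process D: level=0
    D->A: in-degree(A)=0, level(A)=1, enqueue
    D->F: in-degree(F)=0, level(F)=1, enqueue
    D->G: in-degree(G)=0, level(G)=1, enqueue
    D->H: in-degree(H)=1, level(H)>=1
  process A: level=1
    A->H: in-degree(H)=0, level(H)=2, enqueue
  process F: level=1
    F->B: in-degree(B)=3, level(B)>=2
    F->E: in-degree(E)=0, level(E)=2, enqueue
  process G: level=1
    G->B: in-degree(B)=2, level(B)>=2
  process H: level=2
    H->B: in-degree(B)=1, level(B)>=3
  process E: level=2
    E->B: in-degree(B)=0, level(B)=3, enqueue
  process B: level=3
    B->C: in-degree(C)=0, level(C)=4, enqueue
  process C: level=4
All levels: A:1, B:3, C:4, D:0, E:2, F:1, G:1, H:2
level(F) = 1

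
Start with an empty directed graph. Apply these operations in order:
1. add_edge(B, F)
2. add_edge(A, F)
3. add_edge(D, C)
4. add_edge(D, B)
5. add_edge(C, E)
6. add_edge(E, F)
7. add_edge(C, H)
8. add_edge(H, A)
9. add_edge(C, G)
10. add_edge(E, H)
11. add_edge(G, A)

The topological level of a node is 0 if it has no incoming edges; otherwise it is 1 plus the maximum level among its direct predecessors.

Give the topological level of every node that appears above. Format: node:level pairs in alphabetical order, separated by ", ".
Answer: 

Op 1: add_edge(B, F). Edges now: 1
Op 2: add_edge(A, F). Edges now: 2
Op 3: add_edge(D, C). Edges now: 3
Op 4: add_edge(D, B). Edges now: 4
Op 5: add_edge(C, E). Edges now: 5
Op 6: add_edge(E, F). Edges now: 6
Op 7: add_edge(C, H). Edges now: 7
Op 8: add_edge(H, A). Edges now: 8
Op 9: add_edge(C, G). Edges now: 9
Op 10: add_edge(E, H). Edges now: 10
Op 11: add_edge(G, A). Edges now: 11
Compute levels (Kahn BFS):
  sources (in-degree 0): D
  process D: level=0
    D->B: in-degree(B)=0, level(B)=1, enqueue
    D->C: in-degree(C)=0, level(C)=1, enqueue
  process B: level=1
    B->F: in-degree(F)=2, level(F)>=2
  process C: level=1
    C->E: in-degree(E)=0, level(E)=2, enqueue
    C->G: in-degree(G)=0, level(G)=2, enqueue
    C->H: in-degree(H)=1, level(H)>=2
  process E: level=2
    E->F: in-degree(F)=1, level(F)>=3
    E->H: in-degree(H)=0, level(H)=3, enqueue
  process G: level=2
    G->A: in-degree(A)=1, level(A)>=3
  process H: level=3
    H->A: in-degree(A)=0, level(A)=4, enqueue
  process A: level=4
    A->F: in-degree(F)=0, level(F)=5, enqueue
  process F: level=5
All levels: A:4, B:1, C:1, D:0, E:2, F:5, G:2, H:3

Answer: A:4, B:1, C:1, D:0, E:2, F:5, G:2, H:3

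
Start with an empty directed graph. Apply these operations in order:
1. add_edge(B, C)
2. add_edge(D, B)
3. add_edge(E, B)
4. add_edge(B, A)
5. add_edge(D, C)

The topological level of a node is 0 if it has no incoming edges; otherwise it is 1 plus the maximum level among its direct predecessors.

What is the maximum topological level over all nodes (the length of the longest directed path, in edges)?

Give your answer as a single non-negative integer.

Answer: 2

Derivation:
Op 1: add_edge(B, C). Edges now: 1
Op 2: add_edge(D, B). Edges now: 2
Op 3: add_edge(E, B). Edges now: 3
Op 4: add_edge(B, A). Edges now: 4
Op 5: add_edge(D, C). Edges now: 5
Compute levels (Kahn BFS):
  sources (in-degree 0): D, E
  process D: level=0
    D->B: in-degree(B)=1, level(B)>=1
    D->C: in-degree(C)=1, level(C)>=1
  process E: level=0
    E->B: in-degree(B)=0, level(B)=1, enqueue
  process B: level=1
    B->A: in-degree(A)=0, level(A)=2, enqueue
    B->C: in-degree(C)=0, level(C)=2, enqueue
  process A: level=2
  process C: level=2
All levels: A:2, B:1, C:2, D:0, E:0
max level = 2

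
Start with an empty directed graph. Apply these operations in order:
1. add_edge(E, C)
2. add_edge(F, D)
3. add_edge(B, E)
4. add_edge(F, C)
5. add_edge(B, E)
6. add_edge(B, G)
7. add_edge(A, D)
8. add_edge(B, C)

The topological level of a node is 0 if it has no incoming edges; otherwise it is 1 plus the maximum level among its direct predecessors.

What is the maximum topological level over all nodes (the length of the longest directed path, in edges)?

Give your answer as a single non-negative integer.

Answer: 2

Derivation:
Op 1: add_edge(E, C). Edges now: 1
Op 2: add_edge(F, D). Edges now: 2
Op 3: add_edge(B, E). Edges now: 3
Op 4: add_edge(F, C). Edges now: 4
Op 5: add_edge(B, E) (duplicate, no change). Edges now: 4
Op 6: add_edge(B, G). Edges now: 5
Op 7: add_edge(A, D). Edges now: 6
Op 8: add_edge(B, C). Edges now: 7
Compute levels (Kahn BFS):
  sources (in-degree 0): A, B, F
  process A: level=0
    A->D: in-degree(D)=1, level(D)>=1
  process B: level=0
    B->C: in-degree(C)=2, level(C)>=1
    B->E: in-degree(E)=0, level(E)=1, enqueue
    B->G: in-degree(G)=0, level(G)=1, enqueue
  process F: level=0
    F->C: in-degree(C)=1, level(C)>=1
    F->D: in-degree(D)=0, level(D)=1, enqueue
  process E: level=1
    E->C: in-degree(C)=0, level(C)=2, enqueue
  process G: level=1
  process D: level=1
  process C: level=2
All levels: A:0, B:0, C:2, D:1, E:1, F:0, G:1
max level = 2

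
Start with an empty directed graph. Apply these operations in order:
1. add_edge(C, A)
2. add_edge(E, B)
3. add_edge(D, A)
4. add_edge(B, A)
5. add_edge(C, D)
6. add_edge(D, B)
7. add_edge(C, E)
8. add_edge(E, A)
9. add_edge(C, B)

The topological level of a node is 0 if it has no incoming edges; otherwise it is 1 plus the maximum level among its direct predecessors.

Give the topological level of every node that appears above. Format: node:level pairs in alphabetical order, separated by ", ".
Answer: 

Op 1: add_edge(C, A). Edges now: 1
Op 2: add_edge(E, B). Edges now: 2
Op 3: add_edge(D, A). Edges now: 3
Op 4: add_edge(B, A). Edges now: 4
Op 5: add_edge(C, D). Edges now: 5
Op 6: add_edge(D, B). Edges now: 6
Op 7: add_edge(C, E). Edges now: 7
Op 8: add_edge(E, A). Edges now: 8
Op 9: add_edge(C, B). Edges now: 9
Compute levels (Kahn BFS):
  sources (in-degree 0): C
  process C: level=0
    C->A: in-degree(A)=3, level(A)>=1
    C->B: in-degree(B)=2, level(B)>=1
    C->D: in-degree(D)=0, level(D)=1, enqueue
    C->E: in-degree(E)=0, level(E)=1, enqueue
  process D: level=1
    D->A: in-degree(A)=2, level(A)>=2
    D->B: in-degree(B)=1, level(B)>=2
  process E: level=1
    E->A: in-degree(A)=1, level(A)>=2
    E->B: in-degree(B)=0, level(B)=2, enqueue
  process B: level=2
    B->A: in-degree(A)=0, level(A)=3, enqueue
  process A: level=3
All levels: A:3, B:2, C:0, D:1, E:1

Answer: A:3, B:2, C:0, D:1, E:1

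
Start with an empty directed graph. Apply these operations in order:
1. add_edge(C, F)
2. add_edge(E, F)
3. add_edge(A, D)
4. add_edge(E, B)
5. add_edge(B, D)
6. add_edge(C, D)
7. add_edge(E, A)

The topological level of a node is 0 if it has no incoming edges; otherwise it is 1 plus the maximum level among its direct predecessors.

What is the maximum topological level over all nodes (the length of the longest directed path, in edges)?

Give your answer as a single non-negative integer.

Answer: 2

Derivation:
Op 1: add_edge(C, F). Edges now: 1
Op 2: add_edge(E, F). Edges now: 2
Op 3: add_edge(A, D). Edges now: 3
Op 4: add_edge(E, B). Edges now: 4
Op 5: add_edge(B, D). Edges now: 5
Op 6: add_edge(C, D). Edges now: 6
Op 7: add_edge(E, A). Edges now: 7
Compute levels (Kahn BFS):
  sources (in-degree 0): C, E
  process C: level=0
    C->D: in-degree(D)=2, level(D)>=1
    C->F: in-degree(F)=1, level(F)>=1
  process E: level=0
    E->A: in-degree(A)=0, level(A)=1, enqueue
    E->B: in-degree(B)=0, level(B)=1, enqueue
    E->F: in-degree(F)=0, level(F)=1, enqueue
  process A: level=1
    A->D: in-degree(D)=1, level(D)>=2
  process B: level=1
    B->D: in-degree(D)=0, level(D)=2, enqueue
  process F: level=1
  process D: level=2
All levels: A:1, B:1, C:0, D:2, E:0, F:1
max level = 2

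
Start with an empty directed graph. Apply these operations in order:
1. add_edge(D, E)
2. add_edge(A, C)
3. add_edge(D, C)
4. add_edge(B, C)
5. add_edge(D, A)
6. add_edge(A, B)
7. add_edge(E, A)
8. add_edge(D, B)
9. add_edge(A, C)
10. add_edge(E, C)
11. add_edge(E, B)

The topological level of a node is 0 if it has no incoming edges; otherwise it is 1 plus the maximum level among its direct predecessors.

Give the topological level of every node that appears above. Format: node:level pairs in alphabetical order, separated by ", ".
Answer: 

Op 1: add_edge(D, E). Edges now: 1
Op 2: add_edge(A, C). Edges now: 2
Op 3: add_edge(D, C). Edges now: 3
Op 4: add_edge(B, C). Edges now: 4
Op 5: add_edge(D, A). Edges now: 5
Op 6: add_edge(A, B). Edges now: 6
Op 7: add_edge(E, A). Edges now: 7
Op 8: add_edge(D, B). Edges now: 8
Op 9: add_edge(A, C) (duplicate, no change). Edges now: 8
Op 10: add_edge(E, C). Edges now: 9
Op 11: add_edge(E, B). Edges now: 10
Compute levels (Kahn BFS):
  sources (in-degree 0): D
  process D: level=0
    D->A: in-degree(A)=1, level(A)>=1
    D->B: in-degree(B)=2, level(B)>=1
    D->C: in-degree(C)=3, level(C)>=1
    D->E: in-degree(E)=0, level(E)=1, enqueue
  process E: level=1
    E->A: in-degree(A)=0, level(A)=2, enqueue
    E->B: in-degree(B)=1, level(B)>=2
    E->C: in-degree(C)=2, level(C)>=2
  process A: level=2
    A->B: in-degree(B)=0, level(B)=3, enqueue
    A->C: in-degree(C)=1, level(C)>=3
  process B: level=3
    B->C: in-degree(C)=0, level(C)=4, enqueue
  process C: level=4
All levels: A:2, B:3, C:4, D:0, E:1

Answer: A:2, B:3, C:4, D:0, E:1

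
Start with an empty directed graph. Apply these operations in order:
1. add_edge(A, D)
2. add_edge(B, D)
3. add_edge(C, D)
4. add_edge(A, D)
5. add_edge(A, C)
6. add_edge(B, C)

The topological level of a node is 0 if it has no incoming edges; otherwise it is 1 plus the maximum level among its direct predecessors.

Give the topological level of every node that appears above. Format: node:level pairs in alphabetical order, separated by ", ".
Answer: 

Answer: A:0, B:0, C:1, D:2

Derivation:
Op 1: add_edge(A, D). Edges now: 1
Op 2: add_edge(B, D). Edges now: 2
Op 3: add_edge(C, D). Edges now: 3
Op 4: add_edge(A, D) (duplicate, no change). Edges now: 3
Op 5: add_edge(A, C). Edges now: 4
Op 6: add_edge(B, C). Edges now: 5
Compute levels (Kahn BFS):
  sources (in-degree 0): A, B
  process A: level=0
    A->C: in-degree(C)=1, level(C)>=1
    A->D: in-degree(D)=2, level(D)>=1
  process B: level=0
    B->C: in-degree(C)=0, level(C)=1, enqueue
    B->D: in-degree(D)=1, level(D)>=1
  process C: level=1
    C->D: in-degree(D)=0, level(D)=2, enqueue
  process D: level=2
All levels: A:0, B:0, C:1, D:2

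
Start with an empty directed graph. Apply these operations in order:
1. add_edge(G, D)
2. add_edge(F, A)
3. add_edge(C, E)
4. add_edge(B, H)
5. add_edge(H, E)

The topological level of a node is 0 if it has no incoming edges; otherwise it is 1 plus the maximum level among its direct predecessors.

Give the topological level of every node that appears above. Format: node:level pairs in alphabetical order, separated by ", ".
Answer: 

Answer: A:1, B:0, C:0, D:1, E:2, F:0, G:0, H:1

Derivation:
Op 1: add_edge(G, D). Edges now: 1
Op 2: add_edge(F, A). Edges now: 2
Op 3: add_edge(C, E). Edges now: 3
Op 4: add_edge(B, H). Edges now: 4
Op 5: add_edge(H, E). Edges now: 5
Compute levels (Kahn BFS):
  sources (in-degree 0): B, C, F, G
  process B: level=0
    B->H: in-degree(H)=0, level(H)=1, enqueue
  process C: level=0
    C->E: in-degree(E)=1, level(E)>=1
  process F: level=0
    F->A: in-degree(A)=0, level(A)=1, enqueue
  process G: level=0
    G->D: in-degree(D)=0, level(D)=1, enqueue
  process H: level=1
    H->E: in-degree(E)=0, level(E)=2, enqueue
  process A: level=1
  process D: level=1
  process E: level=2
All levels: A:1, B:0, C:0, D:1, E:2, F:0, G:0, H:1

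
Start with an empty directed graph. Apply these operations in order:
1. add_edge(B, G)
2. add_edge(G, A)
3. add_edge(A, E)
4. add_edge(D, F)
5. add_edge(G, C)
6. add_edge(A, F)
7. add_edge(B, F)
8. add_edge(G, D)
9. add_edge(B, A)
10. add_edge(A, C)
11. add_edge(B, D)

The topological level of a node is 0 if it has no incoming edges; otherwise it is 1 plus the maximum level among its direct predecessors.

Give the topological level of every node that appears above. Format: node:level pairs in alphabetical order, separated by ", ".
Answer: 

Answer: A:2, B:0, C:3, D:2, E:3, F:3, G:1

Derivation:
Op 1: add_edge(B, G). Edges now: 1
Op 2: add_edge(G, A). Edges now: 2
Op 3: add_edge(A, E). Edges now: 3
Op 4: add_edge(D, F). Edges now: 4
Op 5: add_edge(G, C). Edges now: 5
Op 6: add_edge(A, F). Edges now: 6
Op 7: add_edge(B, F). Edges now: 7
Op 8: add_edge(G, D). Edges now: 8
Op 9: add_edge(B, A). Edges now: 9
Op 10: add_edge(A, C). Edges now: 10
Op 11: add_edge(B, D). Edges now: 11
Compute levels (Kahn BFS):
  sources (in-degree 0): B
  process B: level=0
    B->A: in-degree(A)=1, level(A)>=1
    B->D: in-degree(D)=1, level(D)>=1
    B->F: in-degree(F)=2, level(F)>=1
    B->G: in-degree(G)=0, level(G)=1, enqueue
  process G: level=1
    G->A: in-degree(A)=0, level(A)=2, enqueue
    G->C: in-degree(C)=1, level(C)>=2
    G->D: in-degree(D)=0, level(D)=2, enqueue
  process A: level=2
    A->C: in-degree(C)=0, level(C)=3, enqueue
    A->E: in-degree(E)=0, level(E)=3, enqueue
    A->F: in-degree(F)=1, level(F)>=3
  process D: level=2
    D->F: in-degree(F)=0, level(F)=3, enqueue
  process C: level=3
  process E: level=3
  process F: level=3
All levels: A:2, B:0, C:3, D:2, E:3, F:3, G:1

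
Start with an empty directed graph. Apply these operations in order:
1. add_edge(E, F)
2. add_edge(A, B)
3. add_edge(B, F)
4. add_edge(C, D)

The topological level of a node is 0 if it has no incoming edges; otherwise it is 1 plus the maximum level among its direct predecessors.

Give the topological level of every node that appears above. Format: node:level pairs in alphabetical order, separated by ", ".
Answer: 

Op 1: add_edge(E, F). Edges now: 1
Op 2: add_edge(A, B). Edges now: 2
Op 3: add_edge(B, F). Edges now: 3
Op 4: add_edge(C, D). Edges now: 4
Compute levels (Kahn BFS):
  sources (in-degree 0): A, C, E
  process A: level=0
    A->B: in-degree(B)=0, level(B)=1, enqueue
  process C: level=0
    C->D: in-degree(D)=0, level(D)=1, enqueue
  process E: level=0
    E->F: in-degree(F)=1, level(F)>=1
  process B: level=1
    B->F: in-degree(F)=0, level(F)=2, enqueue
  process D: level=1
  process F: level=2
All levels: A:0, B:1, C:0, D:1, E:0, F:2

Answer: A:0, B:1, C:0, D:1, E:0, F:2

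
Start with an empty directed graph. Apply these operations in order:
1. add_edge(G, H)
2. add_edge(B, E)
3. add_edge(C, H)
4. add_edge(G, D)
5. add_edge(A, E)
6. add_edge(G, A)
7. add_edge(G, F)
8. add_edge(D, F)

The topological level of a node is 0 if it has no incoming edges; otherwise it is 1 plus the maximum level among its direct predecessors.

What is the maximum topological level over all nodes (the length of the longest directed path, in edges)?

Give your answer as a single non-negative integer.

Answer: 2

Derivation:
Op 1: add_edge(G, H). Edges now: 1
Op 2: add_edge(B, E). Edges now: 2
Op 3: add_edge(C, H). Edges now: 3
Op 4: add_edge(G, D). Edges now: 4
Op 5: add_edge(A, E). Edges now: 5
Op 6: add_edge(G, A). Edges now: 6
Op 7: add_edge(G, F). Edges now: 7
Op 8: add_edge(D, F). Edges now: 8
Compute levels (Kahn BFS):
  sources (in-degree 0): B, C, G
  process B: level=0
    B->E: in-degree(E)=1, level(E)>=1
  process C: level=0
    C->H: in-degree(H)=1, level(H)>=1
  process G: level=0
    G->A: in-degree(A)=0, level(A)=1, enqueue
    G->D: in-degree(D)=0, level(D)=1, enqueue
    G->F: in-degree(F)=1, level(F)>=1
    G->H: in-degree(H)=0, level(H)=1, enqueue
  process A: level=1
    A->E: in-degree(E)=0, level(E)=2, enqueue
  process D: level=1
    D->F: in-degree(F)=0, level(F)=2, enqueue
  process H: level=1
  process E: level=2
  process F: level=2
All levels: A:1, B:0, C:0, D:1, E:2, F:2, G:0, H:1
max level = 2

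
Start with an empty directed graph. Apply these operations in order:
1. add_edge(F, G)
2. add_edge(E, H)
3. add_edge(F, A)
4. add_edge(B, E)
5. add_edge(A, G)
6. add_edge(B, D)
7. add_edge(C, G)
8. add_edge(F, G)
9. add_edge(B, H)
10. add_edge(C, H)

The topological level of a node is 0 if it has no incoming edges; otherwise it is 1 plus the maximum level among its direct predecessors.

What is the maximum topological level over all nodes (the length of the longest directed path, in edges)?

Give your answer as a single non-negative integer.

Answer: 2

Derivation:
Op 1: add_edge(F, G). Edges now: 1
Op 2: add_edge(E, H). Edges now: 2
Op 3: add_edge(F, A). Edges now: 3
Op 4: add_edge(B, E). Edges now: 4
Op 5: add_edge(A, G). Edges now: 5
Op 6: add_edge(B, D). Edges now: 6
Op 7: add_edge(C, G). Edges now: 7
Op 8: add_edge(F, G) (duplicate, no change). Edges now: 7
Op 9: add_edge(B, H). Edges now: 8
Op 10: add_edge(C, H). Edges now: 9
Compute levels (Kahn BFS):
  sources (in-degree 0): B, C, F
  process B: level=0
    B->D: in-degree(D)=0, level(D)=1, enqueue
    B->E: in-degree(E)=0, level(E)=1, enqueue
    B->H: in-degree(H)=2, level(H)>=1
  process C: level=0
    C->G: in-degree(G)=2, level(G)>=1
    C->H: in-degree(H)=1, level(H)>=1
  process F: level=0
    F->A: in-degree(A)=0, level(A)=1, enqueue
    F->G: in-degree(G)=1, level(G)>=1
  process D: level=1
  process E: level=1
    E->H: in-degree(H)=0, level(H)=2, enqueue
  process A: level=1
    A->G: in-degree(G)=0, level(G)=2, enqueue
  process H: level=2
  process G: level=2
All levels: A:1, B:0, C:0, D:1, E:1, F:0, G:2, H:2
max level = 2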